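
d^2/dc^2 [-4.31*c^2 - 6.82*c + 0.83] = -8.62000000000000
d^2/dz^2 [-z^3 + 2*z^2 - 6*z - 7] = 4 - 6*z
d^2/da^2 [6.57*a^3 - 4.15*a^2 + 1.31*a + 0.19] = 39.42*a - 8.3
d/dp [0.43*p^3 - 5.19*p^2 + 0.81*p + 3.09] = 1.29*p^2 - 10.38*p + 0.81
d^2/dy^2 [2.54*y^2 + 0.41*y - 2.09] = 5.08000000000000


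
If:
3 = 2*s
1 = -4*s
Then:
No Solution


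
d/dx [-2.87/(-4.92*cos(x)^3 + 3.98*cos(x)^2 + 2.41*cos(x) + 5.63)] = (42.3612*cos(x)^2 - 22.8452*cos(x) - 6.9167)*sin(x)/(-4.92*cos(x)^3 + 3.98*cos(x)^2 + 2.41*cos(x) + 5.63)^2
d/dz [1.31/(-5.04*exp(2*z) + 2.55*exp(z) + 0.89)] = (13.2048*exp(z) - 3.3405)*exp(z)/(-5.04*exp(2*z) + 2.55*exp(z) + 0.89)^2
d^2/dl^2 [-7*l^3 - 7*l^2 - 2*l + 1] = -42*l - 14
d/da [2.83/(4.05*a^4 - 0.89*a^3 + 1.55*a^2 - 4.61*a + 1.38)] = (-45.846*a^3 + 7.5561*a^2 - 8.773*a + 13.0463)/(4.05*a^4 - 0.89*a^3 + 1.55*a^2 - 4.61*a + 1.38)^2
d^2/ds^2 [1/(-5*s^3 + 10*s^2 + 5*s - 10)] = 2*((3*s - 2)*(s^3 - 2*s^2 - s + 2) - (-3*s^2 + 4*s + 1)^2)/(5*(s^3 - 2*s^2 - s + 2)^3)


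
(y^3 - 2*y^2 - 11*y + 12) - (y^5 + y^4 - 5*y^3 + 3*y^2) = -y^5 - y^4 + 6*y^3 - 5*y^2 - 11*y + 12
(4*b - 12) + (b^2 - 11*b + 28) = b^2 - 7*b + 16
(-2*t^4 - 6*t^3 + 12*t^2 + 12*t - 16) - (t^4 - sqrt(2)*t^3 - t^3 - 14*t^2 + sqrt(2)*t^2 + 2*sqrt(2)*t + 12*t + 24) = -3*t^4 - 5*t^3 + sqrt(2)*t^3 - sqrt(2)*t^2 + 26*t^2 - 2*sqrt(2)*t - 40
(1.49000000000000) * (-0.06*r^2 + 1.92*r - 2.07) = -0.0894*r^2 + 2.8608*r - 3.0843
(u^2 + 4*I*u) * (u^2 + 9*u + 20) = u^4 + 9*u^3 + 4*I*u^3 + 20*u^2 + 36*I*u^2 + 80*I*u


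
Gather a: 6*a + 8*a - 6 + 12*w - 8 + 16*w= 14*a + 28*w - 14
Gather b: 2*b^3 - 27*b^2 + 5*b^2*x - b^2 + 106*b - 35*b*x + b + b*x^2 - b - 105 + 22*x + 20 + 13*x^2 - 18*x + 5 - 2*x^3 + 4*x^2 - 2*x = 2*b^3 + b^2*(5*x - 28) + b*(x^2 - 35*x + 106) - 2*x^3 + 17*x^2 + 2*x - 80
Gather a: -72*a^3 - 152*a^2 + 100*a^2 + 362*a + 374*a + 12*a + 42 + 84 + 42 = -72*a^3 - 52*a^2 + 748*a + 168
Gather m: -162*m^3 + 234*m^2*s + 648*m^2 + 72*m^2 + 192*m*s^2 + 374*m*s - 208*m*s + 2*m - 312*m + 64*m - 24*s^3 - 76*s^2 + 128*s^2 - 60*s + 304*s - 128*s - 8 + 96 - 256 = -162*m^3 + m^2*(234*s + 720) + m*(192*s^2 + 166*s - 246) - 24*s^3 + 52*s^2 + 116*s - 168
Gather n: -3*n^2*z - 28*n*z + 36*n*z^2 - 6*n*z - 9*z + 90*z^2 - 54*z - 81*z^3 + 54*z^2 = -3*n^2*z + n*(36*z^2 - 34*z) - 81*z^3 + 144*z^2 - 63*z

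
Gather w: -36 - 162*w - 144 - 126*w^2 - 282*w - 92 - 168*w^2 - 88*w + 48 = -294*w^2 - 532*w - 224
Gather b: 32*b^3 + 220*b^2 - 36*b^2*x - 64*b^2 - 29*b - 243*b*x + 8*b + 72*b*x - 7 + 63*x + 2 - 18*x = 32*b^3 + b^2*(156 - 36*x) + b*(-171*x - 21) + 45*x - 5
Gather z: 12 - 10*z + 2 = 14 - 10*z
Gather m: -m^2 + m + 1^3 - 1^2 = -m^2 + m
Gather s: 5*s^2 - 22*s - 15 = 5*s^2 - 22*s - 15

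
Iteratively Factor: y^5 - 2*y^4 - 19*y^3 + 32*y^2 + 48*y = (y + 4)*(y^4 - 6*y^3 + 5*y^2 + 12*y) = (y - 4)*(y + 4)*(y^3 - 2*y^2 - 3*y) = (y - 4)*(y - 3)*(y + 4)*(y^2 + y) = y*(y - 4)*(y - 3)*(y + 4)*(y + 1)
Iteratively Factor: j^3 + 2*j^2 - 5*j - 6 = (j - 2)*(j^2 + 4*j + 3) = (j - 2)*(j + 1)*(j + 3)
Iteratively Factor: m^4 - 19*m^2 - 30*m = (m + 3)*(m^3 - 3*m^2 - 10*m) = (m - 5)*(m + 3)*(m^2 + 2*m) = m*(m - 5)*(m + 3)*(m + 2)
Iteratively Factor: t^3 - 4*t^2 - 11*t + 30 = (t - 2)*(t^2 - 2*t - 15) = (t - 2)*(t + 3)*(t - 5)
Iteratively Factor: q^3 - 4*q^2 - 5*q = (q + 1)*(q^2 - 5*q) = q*(q + 1)*(q - 5)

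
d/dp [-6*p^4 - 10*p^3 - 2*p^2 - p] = -24*p^3 - 30*p^2 - 4*p - 1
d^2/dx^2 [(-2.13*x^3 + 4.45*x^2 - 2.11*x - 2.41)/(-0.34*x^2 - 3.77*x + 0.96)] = (2.22044604925031e-16*x^5 + 3.5527136788005e-15*x^4 + 73.83327*x^3 - 53.29668*x^2 + 34.4451*x + 77.15021)/(0.039304*x^6 + 1.307436*x^5 + 14.16423*x^4 + 46.199465*x^3 - 39.99312*x^2 + 10.423296*x - 0.884736)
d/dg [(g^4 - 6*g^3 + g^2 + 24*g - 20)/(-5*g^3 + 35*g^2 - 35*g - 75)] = (-g^4 + 4*g^3 + 3*g^2 + 2*g - 20)/(5*(g^4 - 4*g^3 - 2*g^2 + 12*g + 9))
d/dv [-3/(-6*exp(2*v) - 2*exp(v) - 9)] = (-36*exp(v) - 6)*exp(v)/(6*exp(2*v) + 2*exp(v) + 9)^2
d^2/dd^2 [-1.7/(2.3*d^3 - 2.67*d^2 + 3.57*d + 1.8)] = ((23.46*d - 9.078)*(2.3*d^3 - 2.67*d^2 + 3.57*d + 1.8) - 1.7*(6.9*d^2 - 5.34*d + 3.57)*(13.8*d^2 - 10.68*d + 7.14))/(2.3*d^3 - 2.67*d^2 + 3.57*d + 1.8)^3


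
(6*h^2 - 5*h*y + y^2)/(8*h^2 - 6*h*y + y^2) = (-3*h + y)/(-4*h + y)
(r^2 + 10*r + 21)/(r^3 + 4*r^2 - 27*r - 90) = (r + 7)/(r^2 + r - 30)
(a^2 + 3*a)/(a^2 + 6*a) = (a + 3)/(a + 6)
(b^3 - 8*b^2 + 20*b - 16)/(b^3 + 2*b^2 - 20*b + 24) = (b - 4)/(b + 6)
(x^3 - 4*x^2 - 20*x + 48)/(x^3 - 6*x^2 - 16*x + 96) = (x - 2)/(x - 4)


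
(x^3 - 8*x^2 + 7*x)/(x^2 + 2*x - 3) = x*(x - 7)/(x + 3)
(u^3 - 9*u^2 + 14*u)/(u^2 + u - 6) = u*(u - 7)/(u + 3)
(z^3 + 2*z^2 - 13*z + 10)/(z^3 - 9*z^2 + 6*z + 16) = (z^2 + 4*z - 5)/(z^2 - 7*z - 8)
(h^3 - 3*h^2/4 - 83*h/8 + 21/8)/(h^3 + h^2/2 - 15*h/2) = (8*h^2 - 30*h + 7)/(4*h*(2*h - 5))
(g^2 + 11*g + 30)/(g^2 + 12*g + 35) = (g + 6)/(g + 7)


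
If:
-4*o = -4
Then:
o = 1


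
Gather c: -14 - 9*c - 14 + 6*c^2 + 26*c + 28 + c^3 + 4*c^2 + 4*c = c^3 + 10*c^2 + 21*c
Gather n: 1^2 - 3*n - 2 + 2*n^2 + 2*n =2*n^2 - n - 1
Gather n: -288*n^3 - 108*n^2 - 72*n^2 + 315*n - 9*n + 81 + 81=-288*n^3 - 180*n^2 + 306*n + 162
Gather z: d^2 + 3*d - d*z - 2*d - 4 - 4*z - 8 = d^2 + d + z*(-d - 4) - 12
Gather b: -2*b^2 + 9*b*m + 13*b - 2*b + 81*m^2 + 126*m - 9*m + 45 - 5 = -2*b^2 + b*(9*m + 11) + 81*m^2 + 117*m + 40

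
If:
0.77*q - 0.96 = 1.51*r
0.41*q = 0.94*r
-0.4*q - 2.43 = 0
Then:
No Solution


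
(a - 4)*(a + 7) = a^2 + 3*a - 28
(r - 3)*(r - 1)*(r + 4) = r^3 - 13*r + 12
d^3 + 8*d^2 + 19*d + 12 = (d + 1)*(d + 3)*(d + 4)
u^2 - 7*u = u*(u - 7)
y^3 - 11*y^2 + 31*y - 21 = (y - 7)*(y - 3)*(y - 1)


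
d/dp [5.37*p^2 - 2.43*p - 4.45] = 10.74*p - 2.43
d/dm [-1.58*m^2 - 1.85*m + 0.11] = -3.16*m - 1.85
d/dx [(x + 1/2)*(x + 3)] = 2*x + 7/2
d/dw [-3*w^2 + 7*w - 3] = 7 - 6*w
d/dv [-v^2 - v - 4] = -2*v - 1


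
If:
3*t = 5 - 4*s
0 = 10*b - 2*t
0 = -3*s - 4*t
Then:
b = -3/7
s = 20/7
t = -15/7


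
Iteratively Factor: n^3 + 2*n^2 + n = (n + 1)*(n^2 + n) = n*(n + 1)*(n + 1)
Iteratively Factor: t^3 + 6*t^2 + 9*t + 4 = (t + 1)*(t^2 + 5*t + 4) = (t + 1)^2*(t + 4)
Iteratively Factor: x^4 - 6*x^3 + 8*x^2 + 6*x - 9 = (x - 3)*(x^3 - 3*x^2 - x + 3) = (x - 3)*(x - 1)*(x^2 - 2*x - 3) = (x - 3)*(x - 1)*(x + 1)*(x - 3)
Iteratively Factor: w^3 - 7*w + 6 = (w + 3)*(w^2 - 3*w + 2) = (w - 1)*(w + 3)*(w - 2)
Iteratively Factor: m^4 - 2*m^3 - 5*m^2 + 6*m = (m - 1)*(m^3 - m^2 - 6*m) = (m - 3)*(m - 1)*(m^2 + 2*m) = m*(m - 3)*(m - 1)*(m + 2)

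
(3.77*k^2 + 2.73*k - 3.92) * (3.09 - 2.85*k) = -10.7445*k^3 + 3.8688*k^2 + 19.6077*k - 12.1128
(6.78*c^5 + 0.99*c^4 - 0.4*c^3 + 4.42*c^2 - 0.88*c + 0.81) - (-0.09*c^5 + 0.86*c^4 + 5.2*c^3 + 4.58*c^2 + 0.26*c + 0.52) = 6.87*c^5 + 0.13*c^4 - 5.6*c^3 - 0.16*c^2 - 1.14*c + 0.29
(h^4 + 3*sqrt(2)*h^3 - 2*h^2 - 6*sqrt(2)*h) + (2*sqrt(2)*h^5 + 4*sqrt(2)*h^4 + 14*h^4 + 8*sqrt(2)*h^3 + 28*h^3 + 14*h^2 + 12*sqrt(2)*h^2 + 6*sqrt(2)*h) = 2*sqrt(2)*h^5 + 4*sqrt(2)*h^4 + 15*h^4 + 11*sqrt(2)*h^3 + 28*h^3 + 12*h^2 + 12*sqrt(2)*h^2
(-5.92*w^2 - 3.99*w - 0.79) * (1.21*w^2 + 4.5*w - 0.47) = -7.1632*w^4 - 31.4679*w^3 - 16.1285*w^2 - 1.6797*w + 0.3713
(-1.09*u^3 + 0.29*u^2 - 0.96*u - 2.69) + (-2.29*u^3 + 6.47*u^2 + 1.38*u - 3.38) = -3.38*u^3 + 6.76*u^2 + 0.42*u - 6.07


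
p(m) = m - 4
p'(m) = 1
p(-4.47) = -8.47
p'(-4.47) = 1.00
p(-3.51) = -7.51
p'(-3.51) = 1.00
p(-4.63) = -8.63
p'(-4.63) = 1.00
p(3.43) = -0.57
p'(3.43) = 1.00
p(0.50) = -3.50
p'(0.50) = 1.00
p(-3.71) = -7.71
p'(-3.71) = 1.00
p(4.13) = 0.13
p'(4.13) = 1.00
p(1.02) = -2.98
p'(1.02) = 1.00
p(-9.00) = -13.00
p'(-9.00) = 1.00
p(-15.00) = -19.00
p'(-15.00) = 1.00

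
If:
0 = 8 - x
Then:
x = 8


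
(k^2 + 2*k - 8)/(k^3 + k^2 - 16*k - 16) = (k - 2)/(k^2 - 3*k - 4)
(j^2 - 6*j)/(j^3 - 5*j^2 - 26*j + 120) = j/(j^2 + j - 20)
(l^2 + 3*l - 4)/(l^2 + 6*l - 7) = (l + 4)/(l + 7)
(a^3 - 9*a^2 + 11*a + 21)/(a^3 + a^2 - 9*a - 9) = (a - 7)/(a + 3)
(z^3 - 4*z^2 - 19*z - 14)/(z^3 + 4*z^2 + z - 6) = (z^2 - 6*z - 7)/(z^2 + 2*z - 3)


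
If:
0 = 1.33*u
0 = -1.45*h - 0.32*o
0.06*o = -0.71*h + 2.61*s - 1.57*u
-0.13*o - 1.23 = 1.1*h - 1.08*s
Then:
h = -3.73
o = 16.91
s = -0.63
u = 0.00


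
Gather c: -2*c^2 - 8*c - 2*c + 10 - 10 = -2*c^2 - 10*c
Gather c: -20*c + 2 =2 - 20*c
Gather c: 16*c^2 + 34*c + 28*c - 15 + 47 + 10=16*c^2 + 62*c + 42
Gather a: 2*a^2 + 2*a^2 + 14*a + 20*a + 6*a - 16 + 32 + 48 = 4*a^2 + 40*a + 64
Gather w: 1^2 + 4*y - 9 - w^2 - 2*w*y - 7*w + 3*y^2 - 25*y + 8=-w^2 + w*(-2*y - 7) + 3*y^2 - 21*y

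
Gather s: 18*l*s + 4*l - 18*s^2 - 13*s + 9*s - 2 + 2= 4*l - 18*s^2 + s*(18*l - 4)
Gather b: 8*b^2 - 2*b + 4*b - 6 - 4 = 8*b^2 + 2*b - 10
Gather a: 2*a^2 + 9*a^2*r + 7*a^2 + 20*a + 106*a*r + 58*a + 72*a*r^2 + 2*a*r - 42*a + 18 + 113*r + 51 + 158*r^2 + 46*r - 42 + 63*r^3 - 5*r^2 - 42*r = a^2*(9*r + 9) + a*(72*r^2 + 108*r + 36) + 63*r^3 + 153*r^2 + 117*r + 27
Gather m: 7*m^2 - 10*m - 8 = 7*m^2 - 10*m - 8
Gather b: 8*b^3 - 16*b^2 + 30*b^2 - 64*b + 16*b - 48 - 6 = 8*b^3 + 14*b^2 - 48*b - 54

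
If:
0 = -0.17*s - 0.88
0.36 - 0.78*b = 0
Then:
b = 0.46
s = -5.18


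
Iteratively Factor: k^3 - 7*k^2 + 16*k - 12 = (k - 2)*(k^2 - 5*k + 6) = (k - 2)^2*(k - 3)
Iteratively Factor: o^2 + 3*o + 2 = (o + 2)*(o + 1)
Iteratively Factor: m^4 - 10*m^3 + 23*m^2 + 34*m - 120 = (m - 5)*(m^3 - 5*m^2 - 2*m + 24) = (m - 5)*(m - 3)*(m^2 - 2*m - 8) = (m - 5)*(m - 3)*(m + 2)*(m - 4)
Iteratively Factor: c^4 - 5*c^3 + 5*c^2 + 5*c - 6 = (c + 1)*(c^3 - 6*c^2 + 11*c - 6) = (c - 1)*(c + 1)*(c^2 - 5*c + 6) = (c - 3)*(c - 1)*(c + 1)*(c - 2)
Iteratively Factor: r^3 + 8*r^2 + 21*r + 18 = (r + 2)*(r^2 + 6*r + 9) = (r + 2)*(r + 3)*(r + 3)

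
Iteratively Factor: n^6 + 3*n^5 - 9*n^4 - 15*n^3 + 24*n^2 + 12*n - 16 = (n - 2)*(n^5 + 5*n^4 + n^3 - 13*n^2 - 2*n + 8) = (n - 2)*(n + 4)*(n^4 + n^3 - 3*n^2 - n + 2) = (n - 2)*(n - 1)*(n + 4)*(n^3 + 2*n^2 - n - 2) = (n - 2)*(n - 1)^2*(n + 4)*(n^2 + 3*n + 2) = (n - 2)*(n - 1)^2*(n + 1)*(n + 4)*(n + 2)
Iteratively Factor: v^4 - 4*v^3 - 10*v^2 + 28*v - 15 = (v - 1)*(v^3 - 3*v^2 - 13*v + 15) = (v - 5)*(v - 1)*(v^2 + 2*v - 3) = (v - 5)*(v - 1)*(v + 3)*(v - 1)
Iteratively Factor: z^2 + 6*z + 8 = (z + 2)*(z + 4)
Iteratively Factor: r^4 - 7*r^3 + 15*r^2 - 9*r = (r - 1)*(r^3 - 6*r^2 + 9*r) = r*(r - 1)*(r^2 - 6*r + 9) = r*(r - 3)*(r - 1)*(r - 3)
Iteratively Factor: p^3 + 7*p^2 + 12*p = (p + 3)*(p^2 + 4*p) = (p + 3)*(p + 4)*(p)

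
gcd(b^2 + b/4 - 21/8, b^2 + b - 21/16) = b + 7/4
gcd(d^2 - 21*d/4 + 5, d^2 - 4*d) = d - 4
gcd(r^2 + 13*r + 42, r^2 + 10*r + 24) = r + 6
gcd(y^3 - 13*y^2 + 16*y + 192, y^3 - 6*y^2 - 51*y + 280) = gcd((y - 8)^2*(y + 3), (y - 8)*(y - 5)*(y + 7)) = y - 8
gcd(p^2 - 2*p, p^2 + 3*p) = p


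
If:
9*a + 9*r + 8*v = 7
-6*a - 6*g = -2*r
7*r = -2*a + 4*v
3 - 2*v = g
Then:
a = -11/13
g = 331/299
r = 18/23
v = 283/299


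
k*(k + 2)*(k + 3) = k^3 + 5*k^2 + 6*k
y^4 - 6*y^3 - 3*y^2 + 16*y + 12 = (y - 6)*(y - 2)*(y + 1)^2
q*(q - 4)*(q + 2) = q^3 - 2*q^2 - 8*q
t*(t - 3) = t^2 - 3*t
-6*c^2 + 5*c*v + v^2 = (-c + v)*(6*c + v)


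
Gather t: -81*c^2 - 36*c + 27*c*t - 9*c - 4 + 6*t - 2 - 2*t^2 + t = -81*c^2 - 45*c - 2*t^2 + t*(27*c + 7) - 6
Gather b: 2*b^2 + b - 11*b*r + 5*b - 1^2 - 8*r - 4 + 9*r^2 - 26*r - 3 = 2*b^2 + b*(6 - 11*r) + 9*r^2 - 34*r - 8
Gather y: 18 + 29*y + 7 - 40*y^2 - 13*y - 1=-40*y^2 + 16*y + 24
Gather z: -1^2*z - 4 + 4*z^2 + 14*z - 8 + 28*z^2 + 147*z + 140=32*z^2 + 160*z + 128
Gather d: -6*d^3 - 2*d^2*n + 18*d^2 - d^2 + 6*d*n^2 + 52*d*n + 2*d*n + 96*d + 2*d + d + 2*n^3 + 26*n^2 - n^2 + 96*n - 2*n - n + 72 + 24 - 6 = -6*d^3 + d^2*(17 - 2*n) + d*(6*n^2 + 54*n + 99) + 2*n^3 + 25*n^2 + 93*n + 90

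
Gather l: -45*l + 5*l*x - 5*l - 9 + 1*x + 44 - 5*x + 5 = l*(5*x - 50) - 4*x + 40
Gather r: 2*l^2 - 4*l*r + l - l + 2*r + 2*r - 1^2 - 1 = 2*l^2 + r*(4 - 4*l) - 2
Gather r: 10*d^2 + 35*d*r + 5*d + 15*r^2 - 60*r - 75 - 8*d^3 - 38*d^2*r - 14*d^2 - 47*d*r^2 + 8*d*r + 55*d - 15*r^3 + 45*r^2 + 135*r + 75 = -8*d^3 - 4*d^2 + 60*d - 15*r^3 + r^2*(60 - 47*d) + r*(-38*d^2 + 43*d + 75)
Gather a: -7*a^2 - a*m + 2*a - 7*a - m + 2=-7*a^2 + a*(-m - 5) - m + 2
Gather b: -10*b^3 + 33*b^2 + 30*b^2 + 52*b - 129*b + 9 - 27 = -10*b^3 + 63*b^2 - 77*b - 18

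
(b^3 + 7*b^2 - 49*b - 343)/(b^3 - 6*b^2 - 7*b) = (b^2 + 14*b + 49)/(b*(b + 1))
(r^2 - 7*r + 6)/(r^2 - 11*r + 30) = (r - 1)/(r - 5)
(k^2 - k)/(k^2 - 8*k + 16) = k*(k - 1)/(k^2 - 8*k + 16)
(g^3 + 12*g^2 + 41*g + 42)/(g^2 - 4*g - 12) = (g^2 + 10*g + 21)/(g - 6)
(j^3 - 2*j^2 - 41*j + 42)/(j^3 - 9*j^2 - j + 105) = (j^2 + 5*j - 6)/(j^2 - 2*j - 15)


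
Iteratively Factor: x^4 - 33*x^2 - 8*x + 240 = (x - 3)*(x^3 + 3*x^2 - 24*x - 80) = (x - 3)*(x + 4)*(x^2 - x - 20) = (x - 3)*(x + 4)^2*(x - 5)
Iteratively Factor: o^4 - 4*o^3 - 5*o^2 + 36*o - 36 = (o - 2)*(o^3 - 2*o^2 - 9*o + 18) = (o - 2)*(o + 3)*(o^2 - 5*o + 6) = (o - 2)^2*(o + 3)*(o - 3)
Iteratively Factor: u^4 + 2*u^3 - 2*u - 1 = (u + 1)*(u^3 + u^2 - u - 1) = (u + 1)^2*(u^2 - 1) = (u - 1)*(u + 1)^2*(u + 1)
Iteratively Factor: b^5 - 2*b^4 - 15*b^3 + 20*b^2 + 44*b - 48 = (b - 1)*(b^4 - b^3 - 16*b^2 + 4*b + 48) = (b - 2)*(b - 1)*(b^3 + b^2 - 14*b - 24) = (b - 2)*(b - 1)*(b + 2)*(b^2 - b - 12) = (b - 4)*(b - 2)*(b - 1)*(b + 2)*(b + 3)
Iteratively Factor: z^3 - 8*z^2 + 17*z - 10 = (z - 5)*(z^2 - 3*z + 2) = (z - 5)*(z - 2)*(z - 1)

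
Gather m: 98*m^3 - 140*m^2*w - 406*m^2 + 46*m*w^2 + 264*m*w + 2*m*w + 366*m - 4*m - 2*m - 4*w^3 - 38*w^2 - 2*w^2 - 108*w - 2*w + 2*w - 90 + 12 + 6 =98*m^3 + m^2*(-140*w - 406) + m*(46*w^2 + 266*w + 360) - 4*w^3 - 40*w^2 - 108*w - 72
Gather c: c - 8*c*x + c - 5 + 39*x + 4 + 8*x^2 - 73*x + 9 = c*(2 - 8*x) + 8*x^2 - 34*x + 8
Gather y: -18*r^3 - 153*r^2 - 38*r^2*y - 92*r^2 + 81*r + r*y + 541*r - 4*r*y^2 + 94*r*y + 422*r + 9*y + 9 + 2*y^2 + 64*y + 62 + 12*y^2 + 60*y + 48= -18*r^3 - 245*r^2 + 1044*r + y^2*(14 - 4*r) + y*(-38*r^2 + 95*r + 133) + 119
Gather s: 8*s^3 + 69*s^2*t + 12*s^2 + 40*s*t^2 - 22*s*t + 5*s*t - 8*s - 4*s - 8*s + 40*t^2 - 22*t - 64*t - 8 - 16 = 8*s^3 + s^2*(69*t + 12) + s*(40*t^2 - 17*t - 20) + 40*t^2 - 86*t - 24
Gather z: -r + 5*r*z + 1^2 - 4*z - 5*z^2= -r - 5*z^2 + z*(5*r - 4) + 1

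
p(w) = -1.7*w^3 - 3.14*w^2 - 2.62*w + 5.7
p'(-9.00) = -359.20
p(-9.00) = 1014.24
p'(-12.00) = -661.66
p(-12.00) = 2522.58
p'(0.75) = -10.20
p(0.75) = 1.25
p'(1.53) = -24.17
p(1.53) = -11.75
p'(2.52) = -50.83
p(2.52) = -48.05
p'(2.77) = -59.15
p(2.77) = -61.78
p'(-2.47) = -18.22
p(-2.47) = 18.63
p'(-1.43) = -4.07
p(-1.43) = 8.00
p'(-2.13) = -12.38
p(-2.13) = 13.46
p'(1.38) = -21.00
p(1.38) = -8.36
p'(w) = -5.1*w^2 - 6.28*w - 2.62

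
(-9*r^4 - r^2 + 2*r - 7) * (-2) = 18*r^4 + 2*r^2 - 4*r + 14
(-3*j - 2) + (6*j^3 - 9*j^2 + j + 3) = 6*j^3 - 9*j^2 - 2*j + 1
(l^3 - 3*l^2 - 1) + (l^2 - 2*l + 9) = l^3 - 2*l^2 - 2*l + 8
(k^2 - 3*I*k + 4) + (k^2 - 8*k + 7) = 2*k^2 - 8*k - 3*I*k + 11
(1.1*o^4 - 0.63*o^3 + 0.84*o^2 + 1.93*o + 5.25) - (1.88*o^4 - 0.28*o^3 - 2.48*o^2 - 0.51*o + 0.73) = -0.78*o^4 - 0.35*o^3 + 3.32*o^2 + 2.44*o + 4.52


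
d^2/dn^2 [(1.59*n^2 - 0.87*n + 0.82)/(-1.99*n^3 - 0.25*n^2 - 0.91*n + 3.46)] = (-12.593118*n^6 + 20.671722*n^5 - 19.094448*n^4 - 162.11497*n^3 + 54.414348*n^2 - 30.480168*n - 35.367808)/(7.880599*n^9 + 2.970075*n^8 + 11.184198*n^7 - 38.373863*n^6 - 5.213718*n^5 - 37.621959*n^4 + 67.501123*n^3 + 0.383022*n^2 + 32.682468*n - 41.421736)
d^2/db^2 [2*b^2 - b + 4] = 4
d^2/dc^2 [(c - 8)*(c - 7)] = 2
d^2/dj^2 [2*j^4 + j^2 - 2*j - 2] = 24*j^2 + 2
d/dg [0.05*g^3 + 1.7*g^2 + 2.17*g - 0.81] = 0.15*g^2 + 3.4*g + 2.17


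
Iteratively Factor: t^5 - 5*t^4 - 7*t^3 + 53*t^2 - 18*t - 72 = (t - 4)*(t^4 - t^3 - 11*t^2 + 9*t + 18) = (t - 4)*(t + 1)*(t^3 - 2*t^2 - 9*t + 18) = (t - 4)*(t + 1)*(t + 3)*(t^2 - 5*t + 6) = (t - 4)*(t - 3)*(t + 1)*(t + 3)*(t - 2)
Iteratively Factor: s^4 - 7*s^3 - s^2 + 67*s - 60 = (s + 3)*(s^3 - 10*s^2 + 29*s - 20) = (s - 5)*(s + 3)*(s^2 - 5*s + 4) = (s - 5)*(s - 1)*(s + 3)*(s - 4)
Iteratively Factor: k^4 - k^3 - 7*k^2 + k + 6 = (k - 1)*(k^3 - 7*k - 6) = (k - 1)*(k + 2)*(k^2 - 2*k - 3) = (k - 3)*(k - 1)*(k + 2)*(k + 1)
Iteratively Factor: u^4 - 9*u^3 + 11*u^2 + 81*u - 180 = (u - 3)*(u^3 - 6*u^2 - 7*u + 60) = (u - 5)*(u - 3)*(u^2 - u - 12) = (u - 5)*(u - 4)*(u - 3)*(u + 3)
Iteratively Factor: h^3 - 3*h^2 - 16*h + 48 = (h + 4)*(h^2 - 7*h + 12) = (h - 3)*(h + 4)*(h - 4)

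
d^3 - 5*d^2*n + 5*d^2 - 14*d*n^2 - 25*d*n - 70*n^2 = (d + 5)*(d - 7*n)*(d + 2*n)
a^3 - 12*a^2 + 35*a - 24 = (a - 8)*(a - 3)*(a - 1)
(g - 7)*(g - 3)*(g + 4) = g^3 - 6*g^2 - 19*g + 84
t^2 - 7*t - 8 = (t - 8)*(t + 1)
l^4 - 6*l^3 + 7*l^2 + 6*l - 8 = (l - 4)*(l - 2)*(l - 1)*(l + 1)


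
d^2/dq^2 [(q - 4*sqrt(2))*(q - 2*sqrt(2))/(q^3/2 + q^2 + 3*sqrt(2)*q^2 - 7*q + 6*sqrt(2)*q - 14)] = 4*(q^6 - 18*sqrt(2)*q^5 - 72*sqrt(2)*q^4 - 78*q^4 + 192*q^3 + 288*sqrt(2)*q^3 + 1224*sqrt(2)*q^2 + 3144*q^2 - 3888*sqrt(2)*q + 864*q - 336*sqrt(2) + 5392)/(q^9 + 6*q^8 + 18*sqrt(2)*q^8 + 108*sqrt(2)*q^7 + 186*q^7 + 144*sqrt(2)*q^6 + 1052*q^6 - 288*sqrt(2)*q^5 - 348*q^5 - 13224*q^4 + 2664*sqrt(2)*q^4 - 31976*q^3 + 20592*sqrt(2)*q^3 - 35952*q^2 + 42336*sqrt(2)*q^2 - 32928*q + 28224*sqrt(2)*q - 21952)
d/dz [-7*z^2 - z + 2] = -14*z - 1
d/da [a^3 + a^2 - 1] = a*(3*a + 2)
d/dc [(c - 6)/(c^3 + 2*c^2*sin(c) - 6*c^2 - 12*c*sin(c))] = -(2*c*cos(c) + 2*c + 2*sin(c))/(c^2*(c + 2*sin(c))^2)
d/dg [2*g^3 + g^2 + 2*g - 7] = 6*g^2 + 2*g + 2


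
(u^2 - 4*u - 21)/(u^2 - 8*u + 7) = (u + 3)/(u - 1)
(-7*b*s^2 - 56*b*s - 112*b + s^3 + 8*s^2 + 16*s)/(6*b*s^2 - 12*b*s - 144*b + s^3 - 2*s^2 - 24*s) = (-7*b*s - 28*b + s^2 + 4*s)/(6*b*s - 36*b + s^2 - 6*s)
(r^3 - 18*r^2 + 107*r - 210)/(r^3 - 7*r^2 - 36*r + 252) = (r - 5)/(r + 6)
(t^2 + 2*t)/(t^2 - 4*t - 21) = t*(t + 2)/(t^2 - 4*t - 21)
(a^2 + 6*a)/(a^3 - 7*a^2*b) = (a + 6)/(a*(a - 7*b))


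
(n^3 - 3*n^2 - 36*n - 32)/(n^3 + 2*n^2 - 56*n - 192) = (n + 1)/(n + 6)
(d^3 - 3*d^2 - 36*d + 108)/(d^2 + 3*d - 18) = d - 6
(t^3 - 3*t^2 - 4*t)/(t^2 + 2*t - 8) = t*(t^2 - 3*t - 4)/(t^2 + 2*t - 8)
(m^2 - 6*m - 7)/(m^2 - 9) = (m^2 - 6*m - 7)/(m^2 - 9)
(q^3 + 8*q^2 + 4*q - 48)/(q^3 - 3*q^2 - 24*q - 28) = (-q^3 - 8*q^2 - 4*q + 48)/(-q^3 + 3*q^2 + 24*q + 28)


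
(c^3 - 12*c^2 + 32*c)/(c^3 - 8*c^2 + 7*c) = (c^2 - 12*c + 32)/(c^2 - 8*c + 7)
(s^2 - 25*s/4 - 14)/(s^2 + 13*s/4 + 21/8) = 2*(s - 8)/(2*s + 3)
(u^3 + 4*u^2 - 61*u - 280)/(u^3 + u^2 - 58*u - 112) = (u + 5)/(u + 2)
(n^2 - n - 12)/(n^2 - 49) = (n^2 - n - 12)/(n^2 - 49)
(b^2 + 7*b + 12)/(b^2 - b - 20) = (b + 3)/(b - 5)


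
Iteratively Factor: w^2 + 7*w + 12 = (w + 3)*(w + 4)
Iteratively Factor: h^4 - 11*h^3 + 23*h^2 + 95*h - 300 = (h - 5)*(h^3 - 6*h^2 - 7*h + 60) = (h - 5)*(h + 3)*(h^2 - 9*h + 20) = (h - 5)*(h - 4)*(h + 3)*(h - 5)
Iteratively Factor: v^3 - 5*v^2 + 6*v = (v)*(v^2 - 5*v + 6) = v*(v - 3)*(v - 2)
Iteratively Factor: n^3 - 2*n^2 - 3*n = (n - 3)*(n^2 + n) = n*(n - 3)*(n + 1)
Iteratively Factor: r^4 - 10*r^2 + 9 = (r + 3)*(r^3 - 3*r^2 - r + 3) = (r - 1)*(r + 3)*(r^2 - 2*r - 3) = (r - 1)*(r + 1)*(r + 3)*(r - 3)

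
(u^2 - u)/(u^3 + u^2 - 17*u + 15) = u/(u^2 + 2*u - 15)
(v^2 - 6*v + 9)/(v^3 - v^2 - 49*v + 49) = (v^2 - 6*v + 9)/(v^3 - v^2 - 49*v + 49)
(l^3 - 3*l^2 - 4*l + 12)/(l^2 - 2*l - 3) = (l^2 - 4)/(l + 1)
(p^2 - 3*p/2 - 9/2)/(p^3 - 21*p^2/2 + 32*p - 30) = (2*p^2 - 3*p - 9)/(2*p^3 - 21*p^2 + 64*p - 60)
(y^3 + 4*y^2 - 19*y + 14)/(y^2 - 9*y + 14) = (y^2 + 6*y - 7)/(y - 7)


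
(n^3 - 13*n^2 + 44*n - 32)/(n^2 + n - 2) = (n^2 - 12*n + 32)/(n + 2)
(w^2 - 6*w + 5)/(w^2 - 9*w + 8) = (w - 5)/(w - 8)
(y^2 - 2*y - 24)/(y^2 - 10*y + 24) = (y + 4)/(y - 4)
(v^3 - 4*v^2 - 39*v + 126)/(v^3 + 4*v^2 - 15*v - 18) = (v - 7)/(v + 1)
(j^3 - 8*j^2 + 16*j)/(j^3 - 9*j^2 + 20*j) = (j - 4)/(j - 5)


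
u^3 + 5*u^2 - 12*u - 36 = (u - 3)*(u + 2)*(u + 6)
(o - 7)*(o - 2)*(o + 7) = o^3 - 2*o^2 - 49*o + 98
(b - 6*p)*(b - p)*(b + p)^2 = b^4 - 5*b^3*p - 7*b^2*p^2 + 5*b*p^3 + 6*p^4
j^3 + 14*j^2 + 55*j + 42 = (j + 1)*(j + 6)*(j + 7)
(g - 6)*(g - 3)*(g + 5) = g^3 - 4*g^2 - 27*g + 90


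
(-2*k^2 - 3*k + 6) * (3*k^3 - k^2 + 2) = -6*k^5 - 7*k^4 + 21*k^3 - 10*k^2 - 6*k + 12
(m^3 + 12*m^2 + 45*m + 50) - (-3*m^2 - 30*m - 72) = m^3 + 15*m^2 + 75*m + 122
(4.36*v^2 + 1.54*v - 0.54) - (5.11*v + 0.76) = 4.36*v^2 - 3.57*v - 1.3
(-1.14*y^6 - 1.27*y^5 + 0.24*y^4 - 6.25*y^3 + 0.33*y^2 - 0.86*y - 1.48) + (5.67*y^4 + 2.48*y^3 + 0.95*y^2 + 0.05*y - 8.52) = -1.14*y^6 - 1.27*y^5 + 5.91*y^4 - 3.77*y^3 + 1.28*y^2 - 0.81*y - 10.0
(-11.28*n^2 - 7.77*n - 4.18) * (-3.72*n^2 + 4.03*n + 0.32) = 41.9616*n^4 - 16.554*n^3 - 19.3731*n^2 - 19.3318*n - 1.3376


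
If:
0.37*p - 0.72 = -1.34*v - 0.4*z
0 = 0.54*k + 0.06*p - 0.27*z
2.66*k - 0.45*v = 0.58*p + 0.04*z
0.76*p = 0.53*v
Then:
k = 0.12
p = 0.26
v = 0.37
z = 0.31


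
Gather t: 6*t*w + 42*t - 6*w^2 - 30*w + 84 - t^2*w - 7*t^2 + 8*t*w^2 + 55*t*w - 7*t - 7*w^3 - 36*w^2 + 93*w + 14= t^2*(-w - 7) + t*(8*w^2 + 61*w + 35) - 7*w^3 - 42*w^2 + 63*w + 98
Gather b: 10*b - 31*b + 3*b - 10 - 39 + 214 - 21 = 144 - 18*b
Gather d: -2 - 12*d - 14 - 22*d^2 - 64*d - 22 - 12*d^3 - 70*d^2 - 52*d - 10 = -12*d^3 - 92*d^2 - 128*d - 48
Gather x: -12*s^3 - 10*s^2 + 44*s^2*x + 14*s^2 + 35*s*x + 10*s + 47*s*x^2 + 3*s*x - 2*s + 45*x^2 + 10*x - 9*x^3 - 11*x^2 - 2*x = -12*s^3 + 4*s^2 + 8*s - 9*x^3 + x^2*(47*s + 34) + x*(44*s^2 + 38*s + 8)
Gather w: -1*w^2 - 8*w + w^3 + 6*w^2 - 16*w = w^3 + 5*w^2 - 24*w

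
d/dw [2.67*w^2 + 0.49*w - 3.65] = 5.34*w + 0.49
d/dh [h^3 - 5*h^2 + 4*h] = 3*h^2 - 10*h + 4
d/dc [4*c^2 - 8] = 8*c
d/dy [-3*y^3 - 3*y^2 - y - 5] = -9*y^2 - 6*y - 1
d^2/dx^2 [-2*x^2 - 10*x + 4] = -4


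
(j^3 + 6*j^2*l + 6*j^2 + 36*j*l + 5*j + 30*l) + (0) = j^3 + 6*j^2*l + 6*j^2 + 36*j*l + 5*j + 30*l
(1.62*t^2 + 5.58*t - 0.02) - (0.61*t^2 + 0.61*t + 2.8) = 1.01*t^2 + 4.97*t - 2.82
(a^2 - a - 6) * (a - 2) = a^3 - 3*a^2 - 4*a + 12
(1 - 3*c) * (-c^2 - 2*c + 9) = 3*c^3 + 5*c^2 - 29*c + 9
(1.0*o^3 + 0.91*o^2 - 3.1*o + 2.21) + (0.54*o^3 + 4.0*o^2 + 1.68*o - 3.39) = 1.54*o^3 + 4.91*o^2 - 1.42*o - 1.18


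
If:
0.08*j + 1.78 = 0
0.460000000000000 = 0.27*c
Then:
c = 1.70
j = -22.25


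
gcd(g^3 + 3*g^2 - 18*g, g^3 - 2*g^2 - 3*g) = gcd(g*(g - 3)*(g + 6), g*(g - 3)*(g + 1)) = g^2 - 3*g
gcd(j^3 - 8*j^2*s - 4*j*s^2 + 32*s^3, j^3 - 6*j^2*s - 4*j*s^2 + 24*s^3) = -j^2 + 4*s^2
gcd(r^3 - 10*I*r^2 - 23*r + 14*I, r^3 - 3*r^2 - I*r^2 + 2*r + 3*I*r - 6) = r - 2*I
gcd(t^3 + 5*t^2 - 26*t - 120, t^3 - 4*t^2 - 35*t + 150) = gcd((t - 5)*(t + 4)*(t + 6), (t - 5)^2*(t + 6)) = t^2 + t - 30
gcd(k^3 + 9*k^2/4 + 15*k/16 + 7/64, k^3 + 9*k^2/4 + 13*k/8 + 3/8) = 1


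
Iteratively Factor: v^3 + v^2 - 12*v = (v)*(v^2 + v - 12) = v*(v + 4)*(v - 3)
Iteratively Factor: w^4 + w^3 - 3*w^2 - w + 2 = (w + 1)*(w^3 - 3*w + 2) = (w + 1)*(w + 2)*(w^2 - 2*w + 1) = (w - 1)*(w + 1)*(w + 2)*(w - 1)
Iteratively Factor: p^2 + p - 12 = (p + 4)*(p - 3)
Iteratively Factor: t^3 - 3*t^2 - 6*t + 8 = (t + 2)*(t^2 - 5*t + 4) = (t - 1)*(t + 2)*(t - 4)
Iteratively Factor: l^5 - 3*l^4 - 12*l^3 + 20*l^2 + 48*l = (l - 3)*(l^4 - 12*l^2 - 16*l) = (l - 3)*(l + 2)*(l^3 - 2*l^2 - 8*l) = (l - 3)*(l + 2)^2*(l^2 - 4*l) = (l - 4)*(l - 3)*(l + 2)^2*(l)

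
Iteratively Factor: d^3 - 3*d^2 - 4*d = (d + 1)*(d^2 - 4*d) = d*(d + 1)*(d - 4)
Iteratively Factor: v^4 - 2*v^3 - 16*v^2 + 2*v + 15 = (v + 3)*(v^3 - 5*v^2 - v + 5) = (v + 1)*(v + 3)*(v^2 - 6*v + 5) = (v - 5)*(v + 1)*(v + 3)*(v - 1)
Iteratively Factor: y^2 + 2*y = (y)*(y + 2)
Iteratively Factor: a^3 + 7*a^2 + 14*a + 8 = (a + 1)*(a^2 + 6*a + 8) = (a + 1)*(a + 2)*(a + 4)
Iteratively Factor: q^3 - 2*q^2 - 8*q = (q + 2)*(q^2 - 4*q) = (q - 4)*(q + 2)*(q)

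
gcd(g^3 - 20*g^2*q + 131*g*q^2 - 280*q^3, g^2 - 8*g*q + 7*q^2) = -g + 7*q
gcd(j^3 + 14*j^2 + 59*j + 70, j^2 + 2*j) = j + 2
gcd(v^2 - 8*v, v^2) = v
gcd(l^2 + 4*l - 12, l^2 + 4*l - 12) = l^2 + 4*l - 12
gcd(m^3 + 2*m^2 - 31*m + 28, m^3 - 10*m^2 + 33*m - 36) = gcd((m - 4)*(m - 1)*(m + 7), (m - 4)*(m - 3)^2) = m - 4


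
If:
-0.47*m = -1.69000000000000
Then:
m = 3.60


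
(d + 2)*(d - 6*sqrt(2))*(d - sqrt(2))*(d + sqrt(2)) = d^4 - 6*sqrt(2)*d^3 + 2*d^3 - 12*sqrt(2)*d^2 - 2*d^2 - 4*d + 12*sqrt(2)*d + 24*sqrt(2)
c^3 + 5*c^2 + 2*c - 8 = (c - 1)*(c + 2)*(c + 4)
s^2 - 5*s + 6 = (s - 3)*(s - 2)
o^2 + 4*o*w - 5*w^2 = (o - w)*(o + 5*w)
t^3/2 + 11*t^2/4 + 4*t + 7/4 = (t/2 + 1/2)*(t + 1)*(t + 7/2)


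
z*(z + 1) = z^2 + z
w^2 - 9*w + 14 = (w - 7)*(w - 2)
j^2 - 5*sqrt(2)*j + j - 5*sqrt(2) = (j + 1)*(j - 5*sqrt(2))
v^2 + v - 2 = (v - 1)*(v + 2)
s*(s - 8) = s^2 - 8*s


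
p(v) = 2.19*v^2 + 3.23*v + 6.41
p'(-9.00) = -36.19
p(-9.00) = 154.73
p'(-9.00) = -36.19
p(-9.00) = 154.73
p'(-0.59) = 0.65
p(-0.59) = 5.27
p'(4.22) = 21.71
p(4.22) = 59.04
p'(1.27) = 8.79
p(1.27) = 14.04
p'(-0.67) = 0.30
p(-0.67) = 5.23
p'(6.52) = 31.79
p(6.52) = 120.57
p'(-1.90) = -5.09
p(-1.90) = 8.18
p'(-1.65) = -4.00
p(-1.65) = 7.04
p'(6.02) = 29.60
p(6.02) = 105.22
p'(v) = 4.38*v + 3.23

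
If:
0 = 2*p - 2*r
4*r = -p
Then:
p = 0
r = 0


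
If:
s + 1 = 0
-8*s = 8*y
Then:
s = -1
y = 1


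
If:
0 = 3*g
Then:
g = 0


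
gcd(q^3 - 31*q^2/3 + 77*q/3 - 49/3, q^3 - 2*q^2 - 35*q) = q - 7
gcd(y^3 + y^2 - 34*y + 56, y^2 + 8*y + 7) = y + 7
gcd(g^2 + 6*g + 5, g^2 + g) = g + 1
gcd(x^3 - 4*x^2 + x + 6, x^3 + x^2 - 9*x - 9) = x^2 - 2*x - 3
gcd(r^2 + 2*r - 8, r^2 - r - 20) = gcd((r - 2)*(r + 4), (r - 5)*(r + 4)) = r + 4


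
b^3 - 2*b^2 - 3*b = b*(b - 3)*(b + 1)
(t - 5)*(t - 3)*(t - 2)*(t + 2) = t^4 - 8*t^3 + 11*t^2 + 32*t - 60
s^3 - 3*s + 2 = (s - 1)^2*(s + 2)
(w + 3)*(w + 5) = w^2 + 8*w + 15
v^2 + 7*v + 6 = (v + 1)*(v + 6)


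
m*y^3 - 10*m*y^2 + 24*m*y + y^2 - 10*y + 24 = (y - 6)*(y - 4)*(m*y + 1)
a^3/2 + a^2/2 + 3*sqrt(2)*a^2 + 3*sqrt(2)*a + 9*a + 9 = (a/2 + 1/2)*(a + 3*sqrt(2))^2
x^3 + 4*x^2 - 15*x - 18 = (x - 3)*(x + 1)*(x + 6)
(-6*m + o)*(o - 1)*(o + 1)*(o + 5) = -6*m*o^3 - 30*m*o^2 + 6*m*o + 30*m + o^4 + 5*o^3 - o^2 - 5*o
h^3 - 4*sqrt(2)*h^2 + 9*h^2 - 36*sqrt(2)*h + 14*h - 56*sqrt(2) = (h + 2)*(h + 7)*(h - 4*sqrt(2))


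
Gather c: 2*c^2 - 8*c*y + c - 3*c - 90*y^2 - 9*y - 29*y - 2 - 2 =2*c^2 + c*(-8*y - 2) - 90*y^2 - 38*y - 4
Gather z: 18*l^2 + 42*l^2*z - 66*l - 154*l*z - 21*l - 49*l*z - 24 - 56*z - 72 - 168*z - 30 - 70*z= 18*l^2 - 87*l + z*(42*l^2 - 203*l - 294) - 126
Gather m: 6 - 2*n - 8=-2*n - 2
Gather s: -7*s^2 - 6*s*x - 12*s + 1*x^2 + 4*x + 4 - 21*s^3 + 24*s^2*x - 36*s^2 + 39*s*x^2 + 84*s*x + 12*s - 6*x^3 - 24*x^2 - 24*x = -21*s^3 + s^2*(24*x - 43) + s*(39*x^2 + 78*x) - 6*x^3 - 23*x^2 - 20*x + 4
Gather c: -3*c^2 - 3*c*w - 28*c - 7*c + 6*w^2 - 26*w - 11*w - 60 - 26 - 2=-3*c^2 + c*(-3*w - 35) + 6*w^2 - 37*w - 88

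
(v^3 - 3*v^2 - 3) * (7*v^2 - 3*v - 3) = 7*v^5 - 24*v^4 + 6*v^3 - 12*v^2 + 9*v + 9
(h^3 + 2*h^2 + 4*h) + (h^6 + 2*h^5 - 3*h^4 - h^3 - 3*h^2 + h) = h^6 + 2*h^5 - 3*h^4 - h^2 + 5*h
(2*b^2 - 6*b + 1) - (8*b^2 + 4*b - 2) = -6*b^2 - 10*b + 3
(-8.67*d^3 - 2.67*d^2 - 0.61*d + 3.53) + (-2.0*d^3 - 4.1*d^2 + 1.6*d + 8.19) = -10.67*d^3 - 6.77*d^2 + 0.99*d + 11.72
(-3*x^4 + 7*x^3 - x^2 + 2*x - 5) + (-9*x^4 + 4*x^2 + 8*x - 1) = -12*x^4 + 7*x^3 + 3*x^2 + 10*x - 6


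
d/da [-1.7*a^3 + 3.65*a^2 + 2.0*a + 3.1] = -5.1*a^2 + 7.3*a + 2.0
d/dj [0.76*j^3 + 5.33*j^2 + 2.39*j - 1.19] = 2.28*j^2 + 10.66*j + 2.39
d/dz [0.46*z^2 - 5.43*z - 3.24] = 0.92*z - 5.43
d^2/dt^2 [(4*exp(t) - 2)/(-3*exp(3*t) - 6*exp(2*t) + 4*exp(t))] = 2*(-72*exp(5*t) - 27*exp(4*t) + 30*exp(3*t) + 72*exp(2*t) - 72*exp(t) + 16)*exp(-t)/(27*exp(6*t) + 162*exp(5*t) + 216*exp(4*t) - 216*exp(3*t) - 288*exp(2*t) + 288*exp(t) - 64)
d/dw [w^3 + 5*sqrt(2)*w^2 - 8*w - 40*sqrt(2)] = 3*w^2 + 10*sqrt(2)*w - 8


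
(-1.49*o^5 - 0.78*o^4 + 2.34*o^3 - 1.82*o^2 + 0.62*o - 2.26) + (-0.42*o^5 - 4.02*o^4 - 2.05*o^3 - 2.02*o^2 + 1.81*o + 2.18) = -1.91*o^5 - 4.8*o^4 + 0.29*o^3 - 3.84*o^2 + 2.43*o - 0.0799999999999996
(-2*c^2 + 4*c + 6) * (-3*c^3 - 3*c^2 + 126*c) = 6*c^5 - 6*c^4 - 282*c^3 + 486*c^2 + 756*c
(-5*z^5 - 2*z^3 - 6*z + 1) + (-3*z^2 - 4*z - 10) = -5*z^5 - 2*z^3 - 3*z^2 - 10*z - 9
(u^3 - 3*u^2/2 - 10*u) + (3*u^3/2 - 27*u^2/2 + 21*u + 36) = 5*u^3/2 - 15*u^2 + 11*u + 36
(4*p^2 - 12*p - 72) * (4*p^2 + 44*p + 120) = 16*p^4 + 128*p^3 - 336*p^2 - 4608*p - 8640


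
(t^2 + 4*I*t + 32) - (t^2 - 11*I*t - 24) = 15*I*t + 56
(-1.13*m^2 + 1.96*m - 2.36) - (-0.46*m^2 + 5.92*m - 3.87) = -0.67*m^2 - 3.96*m + 1.51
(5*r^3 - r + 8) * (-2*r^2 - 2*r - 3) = -10*r^5 - 10*r^4 - 13*r^3 - 14*r^2 - 13*r - 24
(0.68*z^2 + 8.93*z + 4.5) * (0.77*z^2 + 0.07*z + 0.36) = 0.5236*z^4 + 6.9237*z^3 + 4.3349*z^2 + 3.5298*z + 1.62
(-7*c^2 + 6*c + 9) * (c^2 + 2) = -7*c^4 + 6*c^3 - 5*c^2 + 12*c + 18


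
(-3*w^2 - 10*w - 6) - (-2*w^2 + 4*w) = -w^2 - 14*w - 6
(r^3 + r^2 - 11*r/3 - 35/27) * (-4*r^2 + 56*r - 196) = -4*r^5 + 52*r^4 - 376*r^3/3 - 10696*r^2/27 + 17444*r/27 + 6860/27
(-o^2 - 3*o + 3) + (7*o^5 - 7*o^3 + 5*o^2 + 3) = 7*o^5 - 7*o^3 + 4*o^2 - 3*o + 6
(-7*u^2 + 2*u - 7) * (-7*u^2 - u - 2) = 49*u^4 - 7*u^3 + 61*u^2 + 3*u + 14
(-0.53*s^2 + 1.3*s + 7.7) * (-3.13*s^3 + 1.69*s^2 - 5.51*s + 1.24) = 1.6589*s^5 - 4.9647*s^4 - 18.9837*s^3 + 5.1928*s^2 - 40.815*s + 9.548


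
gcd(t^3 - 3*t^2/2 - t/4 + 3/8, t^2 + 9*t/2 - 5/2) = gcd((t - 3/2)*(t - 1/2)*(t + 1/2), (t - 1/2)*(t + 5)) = t - 1/2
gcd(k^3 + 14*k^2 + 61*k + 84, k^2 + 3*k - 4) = k + 4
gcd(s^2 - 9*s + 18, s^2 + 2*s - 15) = s - 3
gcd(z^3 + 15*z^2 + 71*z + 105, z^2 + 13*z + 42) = z + 7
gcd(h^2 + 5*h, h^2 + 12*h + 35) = h + 5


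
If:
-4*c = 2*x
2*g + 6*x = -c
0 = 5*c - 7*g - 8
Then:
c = -16/67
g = -88/67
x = 32/67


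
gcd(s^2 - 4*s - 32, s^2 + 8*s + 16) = s + 4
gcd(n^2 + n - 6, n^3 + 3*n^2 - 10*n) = n - 2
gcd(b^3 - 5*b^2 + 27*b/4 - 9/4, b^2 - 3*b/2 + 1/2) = b - 1/2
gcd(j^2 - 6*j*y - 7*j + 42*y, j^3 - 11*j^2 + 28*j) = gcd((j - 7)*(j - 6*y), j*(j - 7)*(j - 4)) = j - 7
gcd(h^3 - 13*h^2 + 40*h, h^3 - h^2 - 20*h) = h^2 - 5*h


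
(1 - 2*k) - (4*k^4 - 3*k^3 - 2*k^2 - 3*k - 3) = -4*k^4 + 3*k^3 + 2*k^2 + k + 4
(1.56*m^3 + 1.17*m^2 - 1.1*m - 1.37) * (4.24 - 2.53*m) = -3.9468*m^4 + 3.6543*m^3 + 7.7438*m^2 - 1.1979*m - 5.8088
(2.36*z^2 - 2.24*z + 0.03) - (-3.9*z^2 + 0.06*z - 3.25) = 6.26*z^2 - 2.3*z + 3.28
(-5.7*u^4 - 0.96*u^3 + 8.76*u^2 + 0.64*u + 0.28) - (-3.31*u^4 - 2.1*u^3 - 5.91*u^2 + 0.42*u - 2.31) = -2.39*u^4 + 1.14*u^3 + 14.67*u^2 + 0.22*u + 2.59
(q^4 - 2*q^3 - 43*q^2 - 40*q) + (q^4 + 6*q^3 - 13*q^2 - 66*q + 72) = 2*q^4 + 4*q^3 - 56*q^2 - 106*q + 72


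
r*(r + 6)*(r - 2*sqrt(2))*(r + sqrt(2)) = r^4 - sqrt(2)*r^3 + 6*r^3 - 6*sqrt(2)*r^2 - 4*r^2 - 24*r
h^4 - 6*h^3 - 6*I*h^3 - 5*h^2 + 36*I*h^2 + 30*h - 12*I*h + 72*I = (h - 6)*(h - 4*I)*(h - 3*I)*(h + I)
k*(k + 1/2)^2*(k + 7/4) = k^4 + 11*k^3/4 + 2*k^2 + 7*k/16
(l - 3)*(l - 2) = l^2 - 5*l + 6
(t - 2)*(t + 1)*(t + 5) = t^3 + 4*t^2 - 7*t - 10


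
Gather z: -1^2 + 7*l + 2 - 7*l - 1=0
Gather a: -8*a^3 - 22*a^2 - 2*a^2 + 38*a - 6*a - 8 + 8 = -8*a^3 - 24*a^2 + 32*a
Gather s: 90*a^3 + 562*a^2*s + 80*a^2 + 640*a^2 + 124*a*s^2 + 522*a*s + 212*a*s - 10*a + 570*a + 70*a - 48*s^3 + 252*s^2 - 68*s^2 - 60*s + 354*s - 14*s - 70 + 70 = 90*a^3 + 720*a^2 + 630*a - 48*s^3 + s^2*(124*a + 184) + s*(562*a^2 + 734*a + 280)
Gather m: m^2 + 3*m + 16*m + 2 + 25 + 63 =m^2 + 19*m + 90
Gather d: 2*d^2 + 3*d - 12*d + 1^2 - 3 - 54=2*d^2 - 9*d - 56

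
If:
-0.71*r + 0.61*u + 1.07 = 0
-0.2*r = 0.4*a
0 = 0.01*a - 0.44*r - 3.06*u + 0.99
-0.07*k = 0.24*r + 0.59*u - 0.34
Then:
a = -0.79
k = -1.37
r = 1.59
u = 0.09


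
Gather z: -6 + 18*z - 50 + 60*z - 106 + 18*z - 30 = 96*z - 192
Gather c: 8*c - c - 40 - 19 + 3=7*c - 56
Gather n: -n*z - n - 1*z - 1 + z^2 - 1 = n*(-z - 1) + z^2 - z - 2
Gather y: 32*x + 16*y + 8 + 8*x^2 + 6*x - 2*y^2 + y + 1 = 8*x^2 + 38*x - 2*y^2 + 17*y + 9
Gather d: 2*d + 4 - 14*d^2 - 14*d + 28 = -14*d^2 - 12*d + 32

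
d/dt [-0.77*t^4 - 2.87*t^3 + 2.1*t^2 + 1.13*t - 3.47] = -3.08*t^3 - 8.61*t^2 + 4.2*t + 1.13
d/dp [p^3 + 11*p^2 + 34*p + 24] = 3*p^2 + 22*p + 34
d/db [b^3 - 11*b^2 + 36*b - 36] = 3*b^2 - 22*b + 36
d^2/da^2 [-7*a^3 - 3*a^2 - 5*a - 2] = -42*a - 6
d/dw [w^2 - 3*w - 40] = 2*w - 3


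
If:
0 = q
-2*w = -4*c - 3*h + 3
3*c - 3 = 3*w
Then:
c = w + 1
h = -2*w/3 - 1/3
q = 0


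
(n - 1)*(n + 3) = n^2 + 2*n - 3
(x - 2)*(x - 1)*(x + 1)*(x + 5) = x^4 + 3*x^3 - 11*x^2 - 3*x + 10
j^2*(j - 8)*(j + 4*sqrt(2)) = j^4 - 8*j^3 + 4*sqrt(2)*j^3 - 32*sqrt(2)*j^2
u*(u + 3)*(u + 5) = u^3 + 8*u^2 + 15*u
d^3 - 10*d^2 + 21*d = d*(d - 7)*(d - 3)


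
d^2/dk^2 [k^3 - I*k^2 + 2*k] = 6*k - 2*I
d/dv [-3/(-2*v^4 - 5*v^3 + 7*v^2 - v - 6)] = 3*(-8*v^3 - 15*v^2 + 14*v - 1)/(2*v^4 + 5*v^3 - 7*v^2 + v + 6)^2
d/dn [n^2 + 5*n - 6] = 2*n + 5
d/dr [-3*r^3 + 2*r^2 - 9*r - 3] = -9*r^2 + 4*r - 9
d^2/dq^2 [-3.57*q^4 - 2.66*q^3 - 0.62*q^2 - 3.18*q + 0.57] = -42.84*q^2 - 15.96*q - 1.24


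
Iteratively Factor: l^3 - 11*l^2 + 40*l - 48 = (l - 4)*(l^2 - 7*l + 12) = (l - 4)^2*(l - 3)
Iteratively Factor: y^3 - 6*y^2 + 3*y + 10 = (y - 2)*(y^2 - 4*y - 5) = (y - 2)*(y + 1)*(y - 5)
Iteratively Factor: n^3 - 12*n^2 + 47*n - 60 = (n - 4)*(n^2 - 8*n + 15) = (n - 4)*(n - 3)*(n - 5)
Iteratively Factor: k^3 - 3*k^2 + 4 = (k - 2)*(k^2 - k - 2) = (k - 2)*(k + 1)*(k - 2)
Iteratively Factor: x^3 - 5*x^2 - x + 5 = (x - 1)*(x^2 - 4*x - 5) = (x - 1)*(x + 1)*(x - 5)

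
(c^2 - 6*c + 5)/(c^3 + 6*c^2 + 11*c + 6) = (c^2 - 6*c + 5)/(c^3 + 6*c^2 + 11*c + 6)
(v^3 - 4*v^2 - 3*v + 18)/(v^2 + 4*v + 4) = (v^2 - 6*v + 9)/(v + 2)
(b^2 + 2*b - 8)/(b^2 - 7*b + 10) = (b + 4)/(b - 5)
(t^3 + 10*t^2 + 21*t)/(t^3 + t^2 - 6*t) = (t + 7)/(t - 2)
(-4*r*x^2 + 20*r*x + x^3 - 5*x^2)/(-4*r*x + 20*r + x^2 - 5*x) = x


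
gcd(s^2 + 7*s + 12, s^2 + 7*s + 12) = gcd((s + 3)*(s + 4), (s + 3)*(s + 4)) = s^2 + 7*s + 12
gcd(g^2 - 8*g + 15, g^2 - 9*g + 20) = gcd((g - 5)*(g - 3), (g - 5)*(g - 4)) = g - 5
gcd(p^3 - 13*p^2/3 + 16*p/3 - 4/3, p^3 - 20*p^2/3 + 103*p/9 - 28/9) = p - 1/3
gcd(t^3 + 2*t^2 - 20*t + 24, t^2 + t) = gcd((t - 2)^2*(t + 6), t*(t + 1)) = 1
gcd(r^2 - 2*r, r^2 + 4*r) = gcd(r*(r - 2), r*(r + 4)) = r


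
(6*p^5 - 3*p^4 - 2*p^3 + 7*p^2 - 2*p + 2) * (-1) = -6*p^5 + 3*p^4 + 2*p^3 - 7*p^2 + 2*p - 2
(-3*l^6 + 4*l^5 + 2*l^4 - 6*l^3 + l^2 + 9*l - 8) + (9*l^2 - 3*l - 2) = -3*l^6 + 4*l^5 + 2*l^4 - 6*l^3 + 10*l^2 + 6*l - 10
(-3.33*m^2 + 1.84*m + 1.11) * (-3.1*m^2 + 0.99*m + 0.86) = 10.323*m^4 - 9.0007*m^3 - 4.4832*m^2 + 2.6813*m + 0.9546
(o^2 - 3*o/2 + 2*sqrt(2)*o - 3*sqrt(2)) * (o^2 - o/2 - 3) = o^4 - 2*o^3 + 2*sqrt(2)*o^3 - 4*sqrt(2)*o^2 - 9*o^2/4 - 9*sqrt(2)*o/2 + 9*o/2 + 9*sqrt(2)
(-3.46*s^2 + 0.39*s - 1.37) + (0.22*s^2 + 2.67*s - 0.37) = -3.24*s^2 + 3.06*s - 1.74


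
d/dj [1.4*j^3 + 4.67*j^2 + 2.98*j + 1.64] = 4.2*j^2 + 9.34*j + 2.98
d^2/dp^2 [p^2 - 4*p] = 2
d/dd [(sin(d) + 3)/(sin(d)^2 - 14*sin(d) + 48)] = (-6*sin(d) + cos(d)^2 + 89)*cos(d)/(sin(d)^2 - 14*sin(d) + 48)^2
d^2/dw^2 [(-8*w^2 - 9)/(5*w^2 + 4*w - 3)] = 2*(160*w^3 - 1035*w^2 - 540*w - 351)/(125*w^6 + 300*w^5 + 15*w^4 - 296*w^3 - 9*w^2 + 108*w - 27)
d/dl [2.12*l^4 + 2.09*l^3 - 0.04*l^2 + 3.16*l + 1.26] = 8.48*l^3 + 6.27*l^2 - 0.08*l + 3.16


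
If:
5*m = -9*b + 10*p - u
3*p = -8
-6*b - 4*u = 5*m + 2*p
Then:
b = u - 32/3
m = 208/15 - 2*u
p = -8/3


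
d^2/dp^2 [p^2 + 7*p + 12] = 2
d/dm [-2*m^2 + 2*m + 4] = 2 - 4*m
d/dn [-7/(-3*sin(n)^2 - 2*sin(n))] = -(42/tan(n) + 14*cos(n)/sin(n)^2)/(3*sin(n) + 2)^2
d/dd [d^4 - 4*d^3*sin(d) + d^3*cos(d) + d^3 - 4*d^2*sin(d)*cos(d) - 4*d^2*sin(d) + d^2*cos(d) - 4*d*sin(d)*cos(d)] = -d^3*sin(d) - 4*d^3*cos(d) + 4*d^3 - 13*d^2*sin(d) - d^2*cos(d) - 4*d^2*cos(2*d) + 3*d^2 - 8*d*sin(d) - 4*sqrt(2)*d*sin(2*d + pi/4) + 2*d*cos(d) - 2*sin(2*d)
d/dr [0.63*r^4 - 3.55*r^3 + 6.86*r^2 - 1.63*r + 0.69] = 2.52*r^3 - 10.65*r^2 + 13.72*r - 1.63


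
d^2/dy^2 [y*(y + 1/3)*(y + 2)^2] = 12*y^2 + 26*y + 32/3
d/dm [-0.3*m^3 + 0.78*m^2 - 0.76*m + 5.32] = -0.9*m^2 + 1.56*m - 0.76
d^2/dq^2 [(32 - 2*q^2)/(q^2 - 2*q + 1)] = 4*(47 - 2*q)/(q^4 - 4*q^3 + 6*q^2 - 4*q + 1)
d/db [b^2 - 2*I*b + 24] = 2*b - 2*I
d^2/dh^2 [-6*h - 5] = 0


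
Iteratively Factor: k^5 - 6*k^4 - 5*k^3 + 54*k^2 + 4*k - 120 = (k + 2)*(k^4 - 8*k^3 + 11*k^2 + 32*k - 60) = (k - 5)*(k + 2)*(k^3 - 3*k^2 - 4*k + 12) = (k - 5)*(k - 2)*(k + 2)*(k^2 - k - 6) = (k - 5)*(k - 3)*(k - 2)*(k + 2)*(k + 2)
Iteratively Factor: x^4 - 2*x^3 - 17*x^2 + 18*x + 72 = (x - 3)*(x^3 + x^2 - 14*x - 24) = (x - 3)*(x + 3)*(x^2 - 2*x - 8) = (x - 4)*(x - 3)*(x + 3)*(x + 2)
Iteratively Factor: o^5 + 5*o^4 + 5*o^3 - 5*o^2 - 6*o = (o + 2)*(o^4 + 3*o^3 - o^2 - 3*o) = (o + 1)*(o + 2)*(o^3 + 2*o^2 - 3*o) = o*(o + 1)*(o + 2)*(o^2 + 2*o - 3) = o*(o + 1)*(o + 2)*(o + 3)*(o - 1)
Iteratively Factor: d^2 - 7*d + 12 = (d - 3)*(d - 4)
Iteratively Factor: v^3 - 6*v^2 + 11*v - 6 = (v - 2)*(v^2 - 4*v + 3) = (v - 2)*(v - 1)*(v - 3)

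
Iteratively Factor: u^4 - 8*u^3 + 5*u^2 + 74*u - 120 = (u - 2)*(u^3 - 6*u^2 - 7*u + 60) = (u - 2)*(u + 3)*(u^2 - 9*u + 20) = (u - 5)*(u - 2)*(u + 3)*(u - 4)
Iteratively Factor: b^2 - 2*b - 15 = (b - 5)*(b + 3)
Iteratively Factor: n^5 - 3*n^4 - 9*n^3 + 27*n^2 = (n)*(n^4 - 3*n^3 - 9*n^2 + 27*n) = n*(n - 3)*(n^3 - 9*n) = n*(n - 3)^2*(n^2 + 3*n) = n^2*(n - 3)^2*(n + 3)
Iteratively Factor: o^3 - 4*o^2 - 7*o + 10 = (o - 5)*(o^2 + o - 2) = (o - 5)*(o + 2)*(o - 1)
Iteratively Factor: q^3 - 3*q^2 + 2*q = (q)*(q^2 - 3*q + 2) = q*(q - 2)*(q - 1)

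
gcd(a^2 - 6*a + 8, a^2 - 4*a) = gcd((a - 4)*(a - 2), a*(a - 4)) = a - 4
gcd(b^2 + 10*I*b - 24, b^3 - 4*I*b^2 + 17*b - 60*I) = b + 4*I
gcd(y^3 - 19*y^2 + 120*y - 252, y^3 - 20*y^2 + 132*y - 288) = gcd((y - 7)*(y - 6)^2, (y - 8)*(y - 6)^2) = y^2 - 12*y + 36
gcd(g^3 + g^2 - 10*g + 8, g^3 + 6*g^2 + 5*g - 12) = g^2 + 3*g - 4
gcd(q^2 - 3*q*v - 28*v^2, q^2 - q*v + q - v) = 1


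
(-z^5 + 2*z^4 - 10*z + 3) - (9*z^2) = -z^5 + 2*z^4 - 9*z^2 - 10*z + 3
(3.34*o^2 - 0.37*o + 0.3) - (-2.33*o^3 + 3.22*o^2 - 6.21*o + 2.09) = 2.33*o^3 + 0.12*o^2 + 5.84*o - 1.79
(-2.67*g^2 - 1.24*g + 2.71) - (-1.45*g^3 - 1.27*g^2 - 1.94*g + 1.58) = 1.45*g^3 - 1.4*g^2 + 0.7*g + 1.13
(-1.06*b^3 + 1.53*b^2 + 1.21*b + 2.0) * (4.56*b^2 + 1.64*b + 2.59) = -4.8336*b^5 + 5.2384*b^4 + 5.2814*b^3 + 15.0671*b^2 + 6.4139*b + 5.18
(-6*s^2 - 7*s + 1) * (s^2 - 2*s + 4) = -6*s^4 + 5*s^3 - 9*s^2 - 30*s + 4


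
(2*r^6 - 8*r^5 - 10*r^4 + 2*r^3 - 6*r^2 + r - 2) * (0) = 0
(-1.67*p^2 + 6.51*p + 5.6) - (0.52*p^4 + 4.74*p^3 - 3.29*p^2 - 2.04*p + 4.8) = -0.52*p^4 - 4.74*p^3 + 1.62*p^2 + 8.55*p + 0.8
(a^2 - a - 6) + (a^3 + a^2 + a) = a^3 + 2*a^2 - 6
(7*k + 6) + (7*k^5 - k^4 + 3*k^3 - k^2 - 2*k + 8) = 7*k^5 - k^4 + 3*k^3 - k^2 + 5*k + 14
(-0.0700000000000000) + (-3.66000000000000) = -3.73000000000000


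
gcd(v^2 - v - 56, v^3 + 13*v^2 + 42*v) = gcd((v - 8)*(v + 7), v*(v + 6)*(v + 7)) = v + 7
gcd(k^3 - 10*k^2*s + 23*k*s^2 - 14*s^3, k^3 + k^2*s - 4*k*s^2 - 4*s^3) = -k + 2*s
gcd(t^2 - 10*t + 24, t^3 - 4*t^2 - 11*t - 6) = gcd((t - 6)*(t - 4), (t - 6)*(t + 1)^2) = t - 6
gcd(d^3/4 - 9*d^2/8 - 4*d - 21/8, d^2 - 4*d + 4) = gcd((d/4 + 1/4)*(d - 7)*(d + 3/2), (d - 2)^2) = 1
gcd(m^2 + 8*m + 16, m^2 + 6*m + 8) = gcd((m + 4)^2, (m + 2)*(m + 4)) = m + 4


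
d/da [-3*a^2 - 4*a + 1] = -6*a - 4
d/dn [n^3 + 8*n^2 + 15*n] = 3*n^2 + 16*n + 15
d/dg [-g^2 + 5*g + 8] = 5 - 2*g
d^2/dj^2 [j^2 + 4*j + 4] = 2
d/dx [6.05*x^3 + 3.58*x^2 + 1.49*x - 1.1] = 18.15*x^2 + 7.16*x + 1.49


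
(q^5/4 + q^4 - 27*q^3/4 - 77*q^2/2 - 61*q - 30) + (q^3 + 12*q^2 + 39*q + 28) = q^5/4 + q^4 - 23*q^3/4 - 53*q^2/2 - 22*q - 2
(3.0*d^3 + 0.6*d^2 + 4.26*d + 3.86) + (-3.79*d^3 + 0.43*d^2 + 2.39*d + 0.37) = -0.79*d^3 + 1.03*d^2 + 6.65*d + 4.23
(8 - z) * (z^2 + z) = -z^3 + 7*z^2 + 8*z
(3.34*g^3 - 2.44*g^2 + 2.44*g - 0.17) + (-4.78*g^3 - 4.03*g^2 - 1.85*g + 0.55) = -1.44*g^3 - 6.47*g^2 + 0.59*g + 0.38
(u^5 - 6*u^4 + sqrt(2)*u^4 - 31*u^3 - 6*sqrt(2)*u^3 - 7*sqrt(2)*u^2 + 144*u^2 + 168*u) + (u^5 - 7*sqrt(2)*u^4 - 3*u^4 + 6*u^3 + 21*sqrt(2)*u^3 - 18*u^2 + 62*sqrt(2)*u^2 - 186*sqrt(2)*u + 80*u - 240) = 2*u^5 - 9*u^4 - 6*sqrt(2)*u^4 - 25*u^3 + 15*sqrt(2)*u^3 + 55*sqrt(2)*u^2 + 126*u^2 - 186*sqrt(2)*u + 248*u - 240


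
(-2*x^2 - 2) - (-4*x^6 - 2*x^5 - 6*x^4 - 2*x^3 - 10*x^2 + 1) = 4*x^6 + 2*x^5 + 6*x^4 + 2*x^3 + 8*x^2 - 3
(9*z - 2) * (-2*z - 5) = -18*z^2 - 41*z + 10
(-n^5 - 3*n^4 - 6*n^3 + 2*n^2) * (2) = -2*n^5 - 6*n^4 - 12*n^3 + 4*n^2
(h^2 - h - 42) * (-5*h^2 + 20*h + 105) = -5*h^4 + 25*h^3 + 295*h^2 - 945*h - 4410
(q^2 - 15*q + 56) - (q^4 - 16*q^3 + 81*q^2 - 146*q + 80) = -q^4 + 16*q^3 - 80*q^2 + 131*q - 24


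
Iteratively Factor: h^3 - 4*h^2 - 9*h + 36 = (h + 3)*(h^2 - 7*h + 12) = (h - 3)*(h + 3)*(h - 4)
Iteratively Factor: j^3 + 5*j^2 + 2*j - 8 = (j + 4)*(j^2 + j - 2) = (j + 2)*(j + 4)*(j - 1)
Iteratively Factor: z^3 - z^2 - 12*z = (z - 4)*(z^2 + 3*z) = z*(z - 4)*(z + 3)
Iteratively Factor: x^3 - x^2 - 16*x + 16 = (x - 4)*(x^2 + 3*x - 4) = (x - 4)*(x + 4)*(x - 1)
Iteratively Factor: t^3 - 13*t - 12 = (t + 1)*(t^2 - t - 12) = (t + 1)*(t + 3)*(t - 4)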